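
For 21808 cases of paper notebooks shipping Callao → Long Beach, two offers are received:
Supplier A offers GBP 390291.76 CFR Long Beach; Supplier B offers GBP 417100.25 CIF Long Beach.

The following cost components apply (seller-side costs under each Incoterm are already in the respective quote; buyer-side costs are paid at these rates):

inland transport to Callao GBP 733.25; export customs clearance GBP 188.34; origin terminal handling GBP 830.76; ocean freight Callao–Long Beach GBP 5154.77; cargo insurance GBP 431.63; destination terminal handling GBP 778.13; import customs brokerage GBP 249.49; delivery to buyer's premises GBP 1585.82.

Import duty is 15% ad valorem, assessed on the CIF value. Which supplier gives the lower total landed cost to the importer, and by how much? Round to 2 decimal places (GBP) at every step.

Supplier A is cheaper by GBP 30333.39

Supplier A (CFR):
CIF value = CFR price + insurance = 390291.76 + 431.63 = 390723.39
Import duty = 390723.39 × 15% = 58608.51
Buyer bears (A): 431.63 + 778.13 + 249.49 + 1585.82 = 3045.07
Landed cost (A) = invoice 390291.76 + 3045.07 + duty 58608.51 = 451945.34
Supplier B (CIF):
The CIF price already equals the CIF value: 417100.25
Import duty = 417100.25 × 15% = 62565.04
Buyer bears (B): 778.13 + 249.49 + 1585.82 = 2613.44
Landed cost (B) = invoice 417100.25 + 2613.44 + duty 62565.04 = 482278.73
Difference = |451945.34 − 482278.73| = 30333.39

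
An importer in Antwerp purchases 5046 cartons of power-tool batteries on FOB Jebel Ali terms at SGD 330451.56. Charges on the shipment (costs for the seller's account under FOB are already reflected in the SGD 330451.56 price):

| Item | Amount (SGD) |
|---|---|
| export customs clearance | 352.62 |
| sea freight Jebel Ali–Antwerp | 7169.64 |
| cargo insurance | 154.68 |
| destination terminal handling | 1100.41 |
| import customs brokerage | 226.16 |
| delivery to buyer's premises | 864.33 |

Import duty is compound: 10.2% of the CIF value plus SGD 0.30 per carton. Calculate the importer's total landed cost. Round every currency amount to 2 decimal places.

FOB: the seller bears costs until goods are on board at the origin port; the buyer bears freight, insurance and all costs thereafter.
Already in the invoice (seller's account under FOB): export clearance — exclude.
CIF value = FOB price + freight + insurance = 330451.56 + 7169.64 + 154.68 = 337775.88
Ad valorem component: 337775.88 × 10.2% = 34453.14
Specific component: 5046 × 0.30 = 1513.80
Import duty = 34453.14 + 1513.80 = 35966.94
Buyer bears: freight 7169.64 + insurance 154.68 + destination terminal 1100.41 + brokerage 226.16 + delivery 864.33 + duty 35966.94 = 45482.16
Landed cost = invoice 330451.56 + 45482.16 = 375933.72

Total landed cost: SGD 375933.72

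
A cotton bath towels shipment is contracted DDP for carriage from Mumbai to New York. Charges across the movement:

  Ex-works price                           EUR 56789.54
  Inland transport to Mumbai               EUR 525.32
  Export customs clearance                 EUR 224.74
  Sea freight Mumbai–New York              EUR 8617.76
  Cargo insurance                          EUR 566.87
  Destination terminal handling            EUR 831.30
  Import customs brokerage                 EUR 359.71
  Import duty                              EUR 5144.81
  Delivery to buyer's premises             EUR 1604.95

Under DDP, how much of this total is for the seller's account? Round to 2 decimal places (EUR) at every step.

Seller's account: EUR 74665.00

DDP: the seller bears all costs including import duty.
Seller's account: goods 56789.54 + inland to port 525.32 + export clearance 224.74 + freight 8617.76 + insurance 566.87 + destination terminal 831.30 + brokerage 359.71 + duty 5144.81 + delivery 1604.95 = 74665.00
Buyer's account: 0.00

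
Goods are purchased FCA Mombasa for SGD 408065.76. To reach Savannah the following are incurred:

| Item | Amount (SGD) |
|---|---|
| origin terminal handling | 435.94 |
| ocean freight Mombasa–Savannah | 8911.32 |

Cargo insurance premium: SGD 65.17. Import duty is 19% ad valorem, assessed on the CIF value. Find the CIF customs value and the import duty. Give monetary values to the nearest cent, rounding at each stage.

CIF value: SGD 417478.19; import duty: SGD 79320.86

CIF = FCA price + pre-shipment costs + freight + insurance
CIF = 408065.76 + 435.94 + 8911.32 + 65.17 = 417478.19
Import duty = 417478.19 × 19% = 79320.86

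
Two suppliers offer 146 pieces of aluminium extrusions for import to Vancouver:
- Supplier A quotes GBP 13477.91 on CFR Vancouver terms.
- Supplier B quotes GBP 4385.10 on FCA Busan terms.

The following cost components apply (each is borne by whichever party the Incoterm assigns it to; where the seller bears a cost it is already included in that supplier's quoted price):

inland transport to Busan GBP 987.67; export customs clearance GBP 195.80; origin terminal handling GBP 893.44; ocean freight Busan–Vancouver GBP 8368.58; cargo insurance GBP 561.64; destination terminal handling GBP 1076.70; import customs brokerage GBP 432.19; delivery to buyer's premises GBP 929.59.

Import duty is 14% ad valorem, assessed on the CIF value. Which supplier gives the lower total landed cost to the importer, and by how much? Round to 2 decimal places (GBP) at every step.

Supplier A is cheaper by GBP 192.90

Supplier A (CFR):
CIF value = CFR price + insurance = 13477.91 + 561.64 = 14039.55
Import duty = 14039.55 × 14% = 1965.54
Buyer bears (A): 561.64 + 1076.70 + 432.19 + 929.59 = 3000.12
Landed cost (A) = invoice 13477.91 + 3000.12 + duty 1965.54 = 18443.57
Supplier B (FCA):
CIF value = FCA price + origin terminal + freight + insurance = 4385.10 + 893.44 + 8368.58 + 561.64 = 14208.76
Import duty = 14208.76 × 14% = 1989.23
Buyer bears (B): 893.44 + 8368.58 + 561.64 + 1076.70 + 432.19 + 929.59 = 12262.14
Landed cost (B) = invoice 4385.10 + 12262.14 + duty 1989.23 = 18636.47
Difference = |18443.57 − 18636.47| = 192.90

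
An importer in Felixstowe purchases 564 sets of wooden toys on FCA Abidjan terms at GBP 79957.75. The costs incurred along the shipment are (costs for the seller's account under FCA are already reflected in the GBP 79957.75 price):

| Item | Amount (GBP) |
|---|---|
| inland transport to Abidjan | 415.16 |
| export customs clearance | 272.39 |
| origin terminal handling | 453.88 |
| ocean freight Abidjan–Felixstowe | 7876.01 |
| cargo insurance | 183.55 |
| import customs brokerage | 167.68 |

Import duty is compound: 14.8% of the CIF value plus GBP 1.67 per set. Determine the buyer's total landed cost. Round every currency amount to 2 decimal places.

Total landed cost: GBP 102674.49

FCA: the seller delivers export-cleared goods to the carrier; the buyer bears costs from that point.
Already in the invoice (seller's account under FCA): inland to port, export clearance — exclude.
CIF value = FCA price + origin terminal + freight + insurance = 79957.75 + 453.88 + 7876.01 + 183.55 = 88471.19
Ad valorem component: 88471.19 × 14.8% = 13093.74
Specific component: 564 × 1.67 = 941.88
Import duty = 13093.74 + 941.88 = 14035.62
Buyer bears: origin terminal 453.88 + freight 7876.01 + insurance 183.55 + brokerage 167.68 + duty 14035.62 = 22716.74
Landed cost = invoice 79957.75 + 22716.74 = 102674.49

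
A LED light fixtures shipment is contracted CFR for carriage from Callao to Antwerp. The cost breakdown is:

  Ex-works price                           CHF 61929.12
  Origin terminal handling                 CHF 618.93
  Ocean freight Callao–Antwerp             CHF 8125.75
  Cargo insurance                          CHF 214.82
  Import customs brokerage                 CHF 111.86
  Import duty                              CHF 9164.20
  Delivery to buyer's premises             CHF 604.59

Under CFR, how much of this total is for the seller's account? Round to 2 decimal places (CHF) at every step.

Seller's account: CHF 70673.80

CFR: the seller pays costs through ocean freight to the destination port, but not insurance.
Seller's account: goods 61929.12 + origin terminal 618.93 + freight 8125.75 = 70673.80
Buyer's account: insurance 214.82 + brokerage 111.86 + duty 9164.20 + delivery 604.59 = 10095.47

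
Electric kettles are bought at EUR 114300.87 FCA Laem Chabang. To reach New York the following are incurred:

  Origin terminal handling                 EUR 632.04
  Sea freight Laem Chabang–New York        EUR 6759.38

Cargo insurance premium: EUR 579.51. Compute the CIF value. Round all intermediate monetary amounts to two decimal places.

CIF = FCA price + pre-shipment costs + freight + insurance
CIF = 114300.87 + 632.04 + 6759.38 + 579.51 = 122271.80

CIF value: EUR 122271.80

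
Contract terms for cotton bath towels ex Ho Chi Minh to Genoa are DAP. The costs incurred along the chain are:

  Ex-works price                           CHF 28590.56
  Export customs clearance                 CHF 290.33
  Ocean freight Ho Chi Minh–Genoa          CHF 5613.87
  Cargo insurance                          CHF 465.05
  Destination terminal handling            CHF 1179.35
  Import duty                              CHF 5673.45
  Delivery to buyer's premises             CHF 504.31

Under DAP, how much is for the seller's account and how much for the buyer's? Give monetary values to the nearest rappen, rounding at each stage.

DAP: the seller bears all costs to the named destination except import duty and clearance.
Seller's account: goods 28590.56 + export clearance 290.33 + freight 5613.87 + insurance 465.05 + destination terminal 1179.35 + delivery 504.31 = 36643.47
Buyer's account: duty 5673.45 = 5673.45

Seller: CHF 36643.47; buyer: CHF 5673.45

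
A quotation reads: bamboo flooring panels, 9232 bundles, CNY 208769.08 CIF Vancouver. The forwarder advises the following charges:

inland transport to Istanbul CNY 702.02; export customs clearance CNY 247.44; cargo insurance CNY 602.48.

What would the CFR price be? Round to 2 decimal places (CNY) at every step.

Not relevant to the conversion: inland to port, export clearance — on the seller under both CIF and CFR; already in the CIF price and stays in the CFR price.
From CIF to CFR, the seller no longer bears: insurance.
CFR price = 208769.08 − 602.48 = 208166.60

CFR price: CNY 208166.60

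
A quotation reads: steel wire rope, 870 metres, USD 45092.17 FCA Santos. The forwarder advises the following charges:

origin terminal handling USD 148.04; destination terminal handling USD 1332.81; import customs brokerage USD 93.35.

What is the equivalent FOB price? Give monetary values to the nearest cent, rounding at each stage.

Not relevant to the conversion: brokerage, destination terminal — on the buyer under both terms; not part of either seller's price.
From FCA to FOB, the seller additionally bears: origin terminal.
FOB price = 45092.17 + 148.04 = 45240.21

FOB price: USD 45240.21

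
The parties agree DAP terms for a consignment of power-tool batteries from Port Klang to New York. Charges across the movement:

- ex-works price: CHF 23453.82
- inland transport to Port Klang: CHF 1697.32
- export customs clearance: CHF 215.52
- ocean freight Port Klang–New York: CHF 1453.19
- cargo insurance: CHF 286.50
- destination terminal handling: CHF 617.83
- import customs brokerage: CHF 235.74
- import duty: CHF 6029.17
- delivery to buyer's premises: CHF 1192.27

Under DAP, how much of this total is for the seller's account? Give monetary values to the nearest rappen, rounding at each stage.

DAP: the seller bears all costs to the named destination except import duty and clearance.
Seller's account: goods 23453.82 + inland to port 1697.32 + export clearance 215.52 + freight 1453.19 + insurance 286.50 + destination terminal 617.83 + delivery 1192.27 = 28916.45
Buyer's account: brokerage 235.74 + duty 6029.17 = 6264.91

Seller's account: CHF 28916.45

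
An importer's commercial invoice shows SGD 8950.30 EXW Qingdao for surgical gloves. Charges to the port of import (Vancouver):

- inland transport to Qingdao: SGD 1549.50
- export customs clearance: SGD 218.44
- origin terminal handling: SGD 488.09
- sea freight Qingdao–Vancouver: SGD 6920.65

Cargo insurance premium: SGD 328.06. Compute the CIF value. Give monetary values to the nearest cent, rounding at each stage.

CIF value: SGD 18455.04

CIF = EXW price + pre-shipment costs + freight + insurance
CIF = 8950.30 + 1549.50 + 218.44 + 488.09 + 6920.65 + 328.06 = 18455.04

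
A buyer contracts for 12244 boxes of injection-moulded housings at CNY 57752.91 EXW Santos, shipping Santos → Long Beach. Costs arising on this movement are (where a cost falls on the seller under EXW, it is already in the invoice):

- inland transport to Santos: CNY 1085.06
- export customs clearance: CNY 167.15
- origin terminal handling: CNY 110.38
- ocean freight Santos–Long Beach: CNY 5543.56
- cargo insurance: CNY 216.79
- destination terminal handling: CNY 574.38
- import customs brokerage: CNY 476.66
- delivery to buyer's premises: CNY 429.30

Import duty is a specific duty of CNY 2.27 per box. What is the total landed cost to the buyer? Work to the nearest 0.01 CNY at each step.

Total landed cost: CNY 94150.07

EXW: the seller makes goods available at their premises; the buyer bears all onward costs.
CIF value = EXW price + inland to port + export clearance + origin terminal + freight + insurance = 57752.91 + 1085.06 + 167.15 + 110.38 + 5543.56 + 216.79 = 64875.85
Import duty = 12244 × 2.27 = 27793.88
Buyer bears: inland to port 1085.06 + export clearance 167.15 + origin terminal 110.38 + freight 5543.56 + insurance 216.79 + destination terminal 574.38 + brokerage 476.66 + delivery 429.30 + duty 27793.88 = 36397.16
Landed cost = invoice 57752.91 + 36397.16 = 94150.07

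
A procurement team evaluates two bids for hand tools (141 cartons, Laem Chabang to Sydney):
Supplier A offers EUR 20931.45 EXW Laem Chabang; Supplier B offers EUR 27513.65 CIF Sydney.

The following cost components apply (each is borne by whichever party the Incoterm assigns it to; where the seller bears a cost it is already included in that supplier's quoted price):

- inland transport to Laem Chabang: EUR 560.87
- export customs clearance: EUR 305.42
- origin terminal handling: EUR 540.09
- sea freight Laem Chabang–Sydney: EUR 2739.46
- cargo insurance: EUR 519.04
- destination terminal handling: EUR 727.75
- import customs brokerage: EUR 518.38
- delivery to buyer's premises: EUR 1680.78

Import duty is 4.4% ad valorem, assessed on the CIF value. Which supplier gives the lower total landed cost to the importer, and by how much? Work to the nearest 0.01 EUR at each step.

Supplier A is cheaper by EUR 2001.68

Supplier A (EXW):
CIF value = EXW price + inland to port + export clearance + origin terminal + freight + insurance = 20931.45 + 560.87 + 305.42 + 540.09 + 2739.46 + 519.04 = 25596.33
Import duty = 25596.33 × 4.4% = 1126.24
Buyer bears (A): 560.87 + 305.42 + 540.09 + 2739.46 + 519.04 + 727.75 + 518.38 + 1680.78 = 7591.79
Landed cost (A) = invoice 20931.45 + 7591.79 + duty 1126.24 = 29649.48
Supplier B (CIF):
The CIF price already equals the CIF value: 27513.65
Import duty = 27513.65 × 4.4% = 1210.60
Buyer bears (B): 727.75 + 518.38 + 1680.78 = 2926.91
Landed cost (B) = invoice 27513.65 + 2926.91 + duty 1210.60 = 31651.16
Difference = |29649.48 − 31651.16| = 2001.68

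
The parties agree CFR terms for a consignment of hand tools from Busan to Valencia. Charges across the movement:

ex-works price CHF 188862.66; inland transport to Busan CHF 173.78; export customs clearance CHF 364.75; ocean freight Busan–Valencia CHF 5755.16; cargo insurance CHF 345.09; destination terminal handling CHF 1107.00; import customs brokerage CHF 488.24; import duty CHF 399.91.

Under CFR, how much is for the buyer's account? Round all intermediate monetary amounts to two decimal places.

Buyer's account: CHF 2340.24

CFR: the seller pays costs through ocean freight to the destination port, but not insurance.
Seller's account: goods 188862.66 + inland to port 173.78 + export clearance 364.75 + freight 5755.16 = 195156.35
Buyer's account: insurance 345.09 + destination terminal 1107.00 + brokerage 488.24 + duty 399.91 = 2340.24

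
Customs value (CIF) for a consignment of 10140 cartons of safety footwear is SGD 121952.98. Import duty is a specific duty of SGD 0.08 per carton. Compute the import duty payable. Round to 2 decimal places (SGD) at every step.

Import duty = 10140 × 0.08 = 811.20

Import duty: SGD 811.20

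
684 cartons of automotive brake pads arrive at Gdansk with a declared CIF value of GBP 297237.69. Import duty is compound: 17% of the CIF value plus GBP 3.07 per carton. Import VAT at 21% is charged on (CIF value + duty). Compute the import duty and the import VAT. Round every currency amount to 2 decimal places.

Ad valorem component: 297237.69 × 17% = 50530.41
Specific component: 684 × 3.07 = 2099.88
Import duty = 50530.41 + 2099.88 = 52630.29
VAT base = CIF + duty = 297237.69 + 52630.29 = 349867.98
Import VAT = 349867.98 × 21% = 73472.28

Import duty: GBP 52630.29; import VAT: GBP 73472.28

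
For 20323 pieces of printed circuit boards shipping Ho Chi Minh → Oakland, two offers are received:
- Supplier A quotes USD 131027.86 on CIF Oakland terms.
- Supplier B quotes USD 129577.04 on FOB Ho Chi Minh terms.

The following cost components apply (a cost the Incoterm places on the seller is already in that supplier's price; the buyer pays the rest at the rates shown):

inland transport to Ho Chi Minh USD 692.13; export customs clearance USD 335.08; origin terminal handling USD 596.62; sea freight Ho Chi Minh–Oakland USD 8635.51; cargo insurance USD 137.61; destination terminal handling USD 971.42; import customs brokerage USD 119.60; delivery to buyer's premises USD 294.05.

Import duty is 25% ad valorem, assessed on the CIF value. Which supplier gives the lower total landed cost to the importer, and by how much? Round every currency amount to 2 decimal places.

Supplier A (CIF):
The CIF price already equals the CIF value: 131027.86
Import duty = 131027.86 × 25% = 32756.97
Buyer bears (A): 971.42 + 119.60 + 294.05 = 1385.07
Landed cost (A) = invoice 131027.86 + 1385.07 + duty 32756.97 = 165169.90
Supplier B (FOB):
CIF value = FOB price + freight + insurance = 129577.04 + 8635.51 + 137.61 = 138350.16
Import duty = 138350.16 × 25% = 34587.54
Buyer bears (B): 8635.51 + 137.61 + 971.42 + 119.60 + 294.05 = 10158.19
Landed cost (B) = invoice 129577.04 + 10158.19 + duty 34587.54 = 174322.77
Difference = |165169.90 − 174322.77| = 9152.87

Supplier A is cheaper by USD 9152.87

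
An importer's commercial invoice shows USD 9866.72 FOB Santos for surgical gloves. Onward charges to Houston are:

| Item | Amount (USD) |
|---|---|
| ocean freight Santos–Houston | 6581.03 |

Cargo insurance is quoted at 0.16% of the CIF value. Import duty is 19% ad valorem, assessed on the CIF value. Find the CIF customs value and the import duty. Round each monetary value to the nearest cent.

CIF value: USD 16474.11; import duty: USD 3130.08

Let C be the CIF value. C = FOB price + freight + 0.16% × C
C − 0.16% × C = 9866.72 + 6581.03
0.9984 × C = 16447.75
C = 16447.75 / 0.9984 = 16474.11
Insurance premium = 0.16% × 16474.11 = 26.36
Import duty = 16474.11 × 19% = 3130.08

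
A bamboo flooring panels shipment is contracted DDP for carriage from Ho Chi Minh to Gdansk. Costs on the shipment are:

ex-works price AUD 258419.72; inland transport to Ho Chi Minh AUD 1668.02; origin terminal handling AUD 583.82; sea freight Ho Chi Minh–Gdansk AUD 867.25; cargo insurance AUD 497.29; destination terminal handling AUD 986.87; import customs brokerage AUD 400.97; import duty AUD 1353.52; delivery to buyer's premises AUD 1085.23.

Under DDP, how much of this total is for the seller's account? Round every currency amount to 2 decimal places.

DDP: the seller bears all costs including import duty.
Seller's account: goods 258419.72 + inland to port 1668.02 + origin terminal 583.82 + freight 867.25 + insurance 497.29 + destination terminal 986.87 + brokerage 400.97 + duty 1353.52 + delivery 1085.23 = 265862.69
Buyer's account: 0.00

Seller's account: AUD 265862.69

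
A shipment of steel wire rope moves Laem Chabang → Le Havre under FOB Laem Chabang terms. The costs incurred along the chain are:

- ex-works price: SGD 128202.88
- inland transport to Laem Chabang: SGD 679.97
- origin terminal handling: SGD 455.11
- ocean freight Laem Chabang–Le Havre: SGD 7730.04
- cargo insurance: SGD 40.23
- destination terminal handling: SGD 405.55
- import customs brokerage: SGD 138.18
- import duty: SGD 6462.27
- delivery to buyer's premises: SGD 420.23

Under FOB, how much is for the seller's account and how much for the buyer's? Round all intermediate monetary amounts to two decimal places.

Seller: SGD 129337.96; buyer: SGD 15196.50

FOB: the seller bears costs until goods are on board at the origin port; the buyer bears freight, insurance and all costs thereafter.
Seller's account: goods 128202.88 + inland to port 679.97 + origin terminal 455.11 = 129337.96
Buyer's account: freight 7730.04 + insurance 40.23 + destination terminal 405.55 + brokerage 138.18 + duty 6462.27 + delivery 420.23 = 15196.50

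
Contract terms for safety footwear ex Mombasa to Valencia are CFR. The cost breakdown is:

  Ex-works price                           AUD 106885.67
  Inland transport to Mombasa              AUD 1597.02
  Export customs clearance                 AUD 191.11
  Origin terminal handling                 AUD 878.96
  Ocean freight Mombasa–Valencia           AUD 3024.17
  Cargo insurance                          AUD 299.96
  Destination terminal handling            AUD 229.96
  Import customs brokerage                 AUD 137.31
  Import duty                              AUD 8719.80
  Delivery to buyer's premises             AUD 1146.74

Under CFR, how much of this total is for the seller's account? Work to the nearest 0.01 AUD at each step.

Seller's account: AUD 112576.93

CFR: the seller pays costs through ocean freight to the destination port, but not insurance.
Seller's account: goods 106885.67 + inland to port 1597.02 + export clearance 191.11 + origin terminal 878.96 + freight 3024.17 = 112576.93
Buyer's account: insurance 299.96 + destination terminal 229.96 + brokerage 137.31 + duty 8719.80 + delivery 1146.74 = 10533.77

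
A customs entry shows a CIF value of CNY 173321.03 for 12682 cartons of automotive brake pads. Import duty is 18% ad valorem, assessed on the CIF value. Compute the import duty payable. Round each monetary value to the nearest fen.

Import duty = 173321.03 × 18% = 31197.79

Import duty: CNY 31197.79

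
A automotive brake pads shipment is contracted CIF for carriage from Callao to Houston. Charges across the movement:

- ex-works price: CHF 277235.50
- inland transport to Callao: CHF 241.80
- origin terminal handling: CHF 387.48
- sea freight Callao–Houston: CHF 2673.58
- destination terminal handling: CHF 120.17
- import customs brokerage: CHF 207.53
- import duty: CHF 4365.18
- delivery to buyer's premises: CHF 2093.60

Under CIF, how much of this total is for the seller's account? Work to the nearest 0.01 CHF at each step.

Seller's account: CHF 280538.36

CIF: the seller pays costs through ocean freight and marine insurance to the destination port.
Seller's account: goods 277235.50 + inland to port 241.80 + origin terminal 387.48 + freight 2673.58 = 280538.36
Buyer's account: destination terminal 120.17 + brokerage 207.53 + duty 4365.18 + delivery 2093.60 = 6786.48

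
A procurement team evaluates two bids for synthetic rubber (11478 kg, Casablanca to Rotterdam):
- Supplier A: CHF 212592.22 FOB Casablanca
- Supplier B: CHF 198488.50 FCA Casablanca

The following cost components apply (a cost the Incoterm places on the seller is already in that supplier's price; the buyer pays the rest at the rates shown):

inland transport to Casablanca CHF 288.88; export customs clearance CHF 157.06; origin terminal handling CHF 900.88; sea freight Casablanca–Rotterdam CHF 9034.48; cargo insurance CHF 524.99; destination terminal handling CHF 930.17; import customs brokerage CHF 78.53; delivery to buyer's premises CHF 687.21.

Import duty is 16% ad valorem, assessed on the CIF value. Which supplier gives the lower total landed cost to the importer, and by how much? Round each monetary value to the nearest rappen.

Supplier B is cheaper by CHF 15315.29

Supplier A (FOB):
CIF value = FOB price + freight + insurance = 212592.22 + 9034.48 + 524.99 = 222151.69
Import duty = 222151.69 × 16% = 35544.27
Buyer bears (A): 9034.48 + 524.99 + 930.17 + 78.53 + 687.21 = 11255.38
Landed cost (A) = invoice 212592.22 + 11255.38 + duty 35544.27 = 259391.87
Supplier B (FCA):
CIF value = FCA price + origin terminal + freight + insurance = 198488.50 + 900.88 + 9034.48 + 524.99 = 208948.85
Import duty = 208948.85 × 16% = 33431.82
Buyer bears (B): 900.88 + 9034.48 + 524.99 + 930.17 + 78.53 + 687.21 = 12156.26
Landed cost (B) = invoice 198488.50 + 12156.26 + duty 33431.82 = 244076.58
Difference = |259391.87 − 244076.58| = 15315.29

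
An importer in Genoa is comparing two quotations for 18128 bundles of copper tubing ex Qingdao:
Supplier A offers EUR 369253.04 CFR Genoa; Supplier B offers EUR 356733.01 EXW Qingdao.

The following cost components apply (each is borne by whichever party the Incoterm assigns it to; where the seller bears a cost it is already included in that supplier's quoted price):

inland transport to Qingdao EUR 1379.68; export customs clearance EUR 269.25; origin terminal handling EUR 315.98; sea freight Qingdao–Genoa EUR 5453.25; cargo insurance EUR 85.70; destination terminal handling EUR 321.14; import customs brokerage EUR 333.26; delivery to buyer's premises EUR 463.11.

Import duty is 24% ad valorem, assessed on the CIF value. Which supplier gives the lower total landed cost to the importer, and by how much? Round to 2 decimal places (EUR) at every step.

Supplier B is cheaper by EUR 6326.32

Supplier A (CFR):
CIF value = CFR price + insurance = 369253.04 + 85.70 = 369338.74
Import duty = 369338.74 × 24% = 88641.30
Buyer bears (A): 85.70 + 321.14 + 333.26 + 463.11 = 1203.21
Landed cost (A) = invoice 369253.04 + 1203.21 + duty 88641.30 = 459097.55
Supplier B (EXW):
CIF value = EXW price + inland to port + export clearance + origin terminal + freight + insurance = 356733.01 + 1379.68 + 269.25 + 315.98 + 5453.25 + 85.70 = 364236.87
Import duty = 364236.87 × 24% = 87416.85
Buyer bears (B): 1379.68 + 269.25 + 315.98 + 5453.25 + 85.70 + 321.14 + 333.26 + 463.11 = 8621.37
Landed cost (B) = invoice 356733.01 + 8621.37 + duty 87416.85 = 452771.23
Difference = |459097.55 − 452771.23| = 6326.32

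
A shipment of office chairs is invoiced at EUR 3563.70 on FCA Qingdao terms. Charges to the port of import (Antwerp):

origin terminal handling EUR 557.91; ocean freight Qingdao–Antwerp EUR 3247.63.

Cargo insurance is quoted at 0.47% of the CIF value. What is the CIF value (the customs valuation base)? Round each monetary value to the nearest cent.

Let C be the CIF value. C = FCA price + pre-shipment costs + freight + 0.47% × C
C − 0.47% × C = 3563.70 + 557.91 + 3247.63
0.9953 × C = 7369.24
C = 7369.24 / 0.9953 = 7404.04
Insurance premium = 0.47% × 7404.04 = 34.80

CIF value: EUR 7404.04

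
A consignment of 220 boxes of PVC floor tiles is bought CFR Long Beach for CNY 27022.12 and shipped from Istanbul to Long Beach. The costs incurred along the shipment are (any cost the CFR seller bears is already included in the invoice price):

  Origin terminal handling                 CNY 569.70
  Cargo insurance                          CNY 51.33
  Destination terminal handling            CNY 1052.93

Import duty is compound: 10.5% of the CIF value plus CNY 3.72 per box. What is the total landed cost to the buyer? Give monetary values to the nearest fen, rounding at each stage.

Total landed cost: CNY 31787.49

CFR: the seller pays costs through ocean freight to the destination port, but not insurance.
Already in the invoice (seller's account under CFR): origin terminal — exclude.
CIF value = CFR price + insurance = 27022.12 + 51.33 = 27073.45
Ad valorem component: 27073.45 × 10.5% = 2842.71
Specific component: 220 × 3.72 = 818.40
Import duty = 2842.71 + 818.40 = 3661.11
Buyer bears: insurance 51.33 + destination terminal 1052.93 + duty 3661.11 = 4765.37
Landed cost = invoice 27022.12 + 4765.37 = 31787.49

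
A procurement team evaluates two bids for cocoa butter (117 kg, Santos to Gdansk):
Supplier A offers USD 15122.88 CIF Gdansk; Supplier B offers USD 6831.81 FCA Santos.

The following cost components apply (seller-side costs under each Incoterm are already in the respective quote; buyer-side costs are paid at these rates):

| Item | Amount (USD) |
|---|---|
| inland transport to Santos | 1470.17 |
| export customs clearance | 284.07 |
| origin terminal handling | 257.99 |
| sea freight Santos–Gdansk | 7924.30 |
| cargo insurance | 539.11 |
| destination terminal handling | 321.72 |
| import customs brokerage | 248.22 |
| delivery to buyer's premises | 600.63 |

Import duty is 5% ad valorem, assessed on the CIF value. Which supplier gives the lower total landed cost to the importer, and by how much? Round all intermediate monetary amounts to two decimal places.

Supplier A (CIF):
The CIF price already equals the CIF value: 15122.88
Import duty = 15122.88 × 5% = 756.14
Buyer bears (A): 321.72 + 248.22 + 600.63 = 1170.57
Landed cost (A) = invoice 15122.88 + 1170.57 + duty 756.14 = 17049.59
Supplier B (FCA):
CIF value = FCA price + origin terminal + freight + insurance = 6831.81 + 257.99 + 7924.30 + 539.11 = 15553.21
Import duty = 15553.21 × 5% = 777.66
Buyer bears (B): 257.99 + 7924.30 + 539.11 + 321.72 + 248.22 + 600.63 = 9891.97
Landed cost (B) = invoice 6831.81 + 9891.97 + duty 777.66 = 17501.44
Difference = |17049.59 − 17501.44| = 451.85

Supplier A is cheaper by USD 451.85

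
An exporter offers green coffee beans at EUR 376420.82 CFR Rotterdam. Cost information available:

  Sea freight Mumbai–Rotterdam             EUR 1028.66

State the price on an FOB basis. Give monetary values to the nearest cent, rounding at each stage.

From CFR to FOB, the seller no longer bears: freight.
FOB price = 376420.82 − 1028.66 = 375392.16

FOB price: EUR 375392.16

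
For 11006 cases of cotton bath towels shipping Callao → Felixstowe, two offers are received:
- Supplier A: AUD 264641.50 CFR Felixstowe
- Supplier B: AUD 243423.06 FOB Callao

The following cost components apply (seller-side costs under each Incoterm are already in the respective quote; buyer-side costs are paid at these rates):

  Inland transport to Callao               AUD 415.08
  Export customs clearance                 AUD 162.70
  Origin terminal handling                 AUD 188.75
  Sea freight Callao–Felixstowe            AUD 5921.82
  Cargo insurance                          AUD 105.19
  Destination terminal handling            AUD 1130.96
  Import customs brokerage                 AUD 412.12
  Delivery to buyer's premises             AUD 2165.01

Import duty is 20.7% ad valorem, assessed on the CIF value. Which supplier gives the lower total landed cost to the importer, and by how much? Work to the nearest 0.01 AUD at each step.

Supplier B is cheaper by AUD 18463.02

Supplier A (CFR):
CIF value = CFR price + insurance = 264641.50 + 105.19 = 264746.69
Import duty = 264746.69 × 20.7% = 54802.56
Buyer bears (A): 105.19 + 1130.96 + 412.12 + 2165.01 = 3813.28
Landed cost (A) = invoice 264641.50 + 3813.28 + duty 54802.56 = 323257.34
Supplier B (FOB):
CIF value = FOB price + freight + insurance = 243423.06 + 5921.82 + 105.19 = 249450.07
Import duty = 249450.07 × 20.7% = 51636.16
Buyer bears (B): 5921.82 + 105.19 + 1130.96 + 412.12 + 2165.01 = 9735.10
Landed cost (B) = invoice 243423.06 + 9735.10 + duty 51636.16 = 304794.32
Difference = |323257.34 − 304794.32| = 18463.02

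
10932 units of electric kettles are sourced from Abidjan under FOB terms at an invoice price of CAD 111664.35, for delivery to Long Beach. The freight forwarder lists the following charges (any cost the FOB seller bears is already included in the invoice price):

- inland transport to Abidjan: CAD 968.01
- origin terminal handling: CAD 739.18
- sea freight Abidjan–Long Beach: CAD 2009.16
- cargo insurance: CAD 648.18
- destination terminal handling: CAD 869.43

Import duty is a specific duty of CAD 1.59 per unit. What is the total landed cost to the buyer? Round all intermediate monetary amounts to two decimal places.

FOB: the seller bears costs until goods are on board at the origin port; the buyer bears freight, insurance and all costs thereafter.
Already in the invoice (seller's account under FOB): inland to port, origin terminal — exclude.
CIF value = FOB price + freight + insurance = 111664.35 + 2009.16 + 648.18 = 114321.69
Import duty = 10932 × 1.59 = 17381.88
Buyer bears: freight 2009.16 + insurance 648.18 + destination terminal 869.43 + duty 17381.88 = 20908.65
Landed cost = invoice 111664.35 + 20908.65 = 132573.00

Total landed cost: CAD 132573.00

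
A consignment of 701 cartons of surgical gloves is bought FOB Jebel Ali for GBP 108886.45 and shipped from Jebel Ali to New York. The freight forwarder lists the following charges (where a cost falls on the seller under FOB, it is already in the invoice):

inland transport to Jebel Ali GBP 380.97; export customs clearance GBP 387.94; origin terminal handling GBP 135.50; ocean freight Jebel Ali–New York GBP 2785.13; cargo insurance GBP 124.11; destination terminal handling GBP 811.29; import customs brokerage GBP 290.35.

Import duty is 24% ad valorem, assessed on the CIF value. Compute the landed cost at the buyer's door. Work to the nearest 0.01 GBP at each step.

FOB: the seller bears costs until goods are on board at the origin port; the buyer bears freight, insurance and all costs thereafter.
Already in the invoice (seller's account under FOB): inland to port, export clearance, origin terminal — exclude.
CIF value = FOB price + freight + insurance = 108886.45 + 2785.13 + 124.11 = 111795.69
Import duty = 111795.69 × 24% = 26830.97
Buyer bears: freight 2785.13 + insurance 124.11 + destination terminal 811.29 + brokerage 290.35 + duty 26830.97 = 30841.85
Landed cost = invoice 108886.45 + 30841.85 = 139728.30

Total landed cost: GBP 139728.30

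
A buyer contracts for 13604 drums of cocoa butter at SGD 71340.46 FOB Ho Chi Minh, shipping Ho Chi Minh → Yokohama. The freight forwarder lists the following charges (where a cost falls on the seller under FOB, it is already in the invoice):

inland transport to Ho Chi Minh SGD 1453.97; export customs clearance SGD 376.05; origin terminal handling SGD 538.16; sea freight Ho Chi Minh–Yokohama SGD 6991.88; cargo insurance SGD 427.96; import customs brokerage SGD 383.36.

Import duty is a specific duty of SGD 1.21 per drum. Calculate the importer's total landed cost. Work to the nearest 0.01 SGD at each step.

Total landed cost: SGD 95604.50

FOB: the seller bears costs until goods are on board at the origin port; the buyer bears freight, insurance and all costs thereafter.
Already in the invoice (seller's account under FOB): inland to port, export clearance, origin terminal — exclude.
CIF value = FOB price + freight + insurance = 71340.46 + 6991.88 + 427.96 = 78760.30
Import duty = 13604 × 1.21 = 16460.84
Buyer bears: freight 6991.88 + insurance 427.96 + brokerage 383.36 + duty 16460.84 = 24264.04
Landed cost = invoice 71340.46 + 24264.04 = 95604.50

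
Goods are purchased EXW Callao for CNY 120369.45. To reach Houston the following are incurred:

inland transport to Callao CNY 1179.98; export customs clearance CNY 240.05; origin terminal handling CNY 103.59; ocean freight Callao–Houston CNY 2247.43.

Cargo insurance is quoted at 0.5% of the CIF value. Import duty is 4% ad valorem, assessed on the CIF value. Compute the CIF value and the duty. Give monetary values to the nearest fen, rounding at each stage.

Let C be the CIF value. C = EXW price + pre-shipment costs + freight + 0.5% × C
C − 0.5% × C = 120369.45 + 1179.98 + 240.05 + 103.59 + 2247.43
0.995 × C = 124140.50
C = 124140.50 / 0.995 = 124764.32
Insurance premium = 0.5% × 124764.32 = 623.82
Import duty = 124764.32 × 4% = 4990.57

CIF value: CNY 124764.32; import duty: CNY 4990.57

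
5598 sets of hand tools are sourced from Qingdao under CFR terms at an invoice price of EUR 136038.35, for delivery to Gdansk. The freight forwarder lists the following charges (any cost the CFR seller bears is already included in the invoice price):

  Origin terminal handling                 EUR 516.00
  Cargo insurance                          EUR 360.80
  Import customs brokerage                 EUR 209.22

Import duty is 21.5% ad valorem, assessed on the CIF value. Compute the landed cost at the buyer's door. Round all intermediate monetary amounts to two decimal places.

Total landed cost: EUR 165934.19

CFR: the seller pays costs through ocean freight to the destination port, but not insurance.
Already in the invoice (seller's account under CFR): origin terminal — exclude.
CIF value = CFR price + insurance = 136038.35 + 360.80 = 136399.15
Import duty = 136399.15 × 21.5% = 29325.82
Buyer bears: insurance 360.80 + brokerage 209.22 + duty 29325.82 = 29895.84
Landed cost = invoice 136038.35 + 29895.84 = 165934.19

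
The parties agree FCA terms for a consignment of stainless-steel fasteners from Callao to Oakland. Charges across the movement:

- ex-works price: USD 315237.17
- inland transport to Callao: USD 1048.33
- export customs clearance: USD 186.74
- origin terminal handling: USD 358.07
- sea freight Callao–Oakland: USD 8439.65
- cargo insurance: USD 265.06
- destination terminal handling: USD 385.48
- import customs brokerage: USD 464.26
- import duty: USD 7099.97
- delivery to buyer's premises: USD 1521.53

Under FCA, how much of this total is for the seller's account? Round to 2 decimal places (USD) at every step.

FCA: the seller delivers export-cleared goods to the carrier; the buyer bears costs from that point.
Seller's account: goods 315237.17 + inland to port 1048.33 + export clearance 186.74 = 316472.24
Buyer's account: origin terminal 358.07 + freight 8439.65 + insurance 265.06 + destination terminal 385.48 + brokerage 464.26 + duty 7099.97 + delivery 1521.53 = 18534.02

Seller's account: USD 316472.24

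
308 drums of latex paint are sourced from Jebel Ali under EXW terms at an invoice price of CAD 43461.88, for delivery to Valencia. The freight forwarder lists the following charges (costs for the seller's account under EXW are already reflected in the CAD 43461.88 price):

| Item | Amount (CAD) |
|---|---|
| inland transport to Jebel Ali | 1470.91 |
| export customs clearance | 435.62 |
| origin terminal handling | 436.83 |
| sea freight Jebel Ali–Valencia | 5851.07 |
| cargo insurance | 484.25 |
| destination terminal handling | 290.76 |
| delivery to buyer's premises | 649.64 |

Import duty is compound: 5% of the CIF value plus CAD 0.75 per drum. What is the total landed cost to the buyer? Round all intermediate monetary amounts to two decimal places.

Total landed cost: CAD 55918.99

EXW: the seller makes goods available at their premises; the buyer bears all onward costs.
CIF value = EXW price + inland to port + export clearance + origin terminal + freight + insurance = 43461.88 + 1470.91 + 435.62 + 436.83 + 5851.07 + 484.25 = 52140.56
Ad valorem component: 52140.56 × 5% = 2607.03
Specific component: 308 × 0.75 = 231.00
Import duty = 2607.03 + 231.00 = 2838.03
Buyer bears: inland to port 1470.91 + export clearance 435.62 + origin terminal 436.83 + freight 5851.07 + insurance 484.25 + destination terminal 290.76 + delivery 649.64 + duty 2838.03 = 12457.11
Landed cost = invoice 43461.88 + 12457.11 = 55918.99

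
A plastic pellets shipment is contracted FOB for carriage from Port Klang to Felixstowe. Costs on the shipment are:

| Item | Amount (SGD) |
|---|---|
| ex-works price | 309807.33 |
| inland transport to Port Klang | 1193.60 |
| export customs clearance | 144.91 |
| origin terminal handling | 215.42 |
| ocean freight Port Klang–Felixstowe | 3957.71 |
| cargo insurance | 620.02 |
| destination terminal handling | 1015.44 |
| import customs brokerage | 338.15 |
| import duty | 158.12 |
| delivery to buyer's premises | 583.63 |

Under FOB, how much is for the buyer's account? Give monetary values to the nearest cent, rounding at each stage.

FOB: the seller bears costs until goods are on board at the origin port; the buyer bears freight, insurance and all costs thereafter.
Seller's account: goods 309807.33 + inland to port 1193.60 + export clearance 144.91 + origin terminal 215.42 = 311361.26
Buyer's account: freight 3957.71 + insurance 620.02 + destination terminal 1015.44 + brokerage 338.15 + duty 158.12 + delivery 583.63 = 6673.07

Buyer's account: SGD 6673.07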